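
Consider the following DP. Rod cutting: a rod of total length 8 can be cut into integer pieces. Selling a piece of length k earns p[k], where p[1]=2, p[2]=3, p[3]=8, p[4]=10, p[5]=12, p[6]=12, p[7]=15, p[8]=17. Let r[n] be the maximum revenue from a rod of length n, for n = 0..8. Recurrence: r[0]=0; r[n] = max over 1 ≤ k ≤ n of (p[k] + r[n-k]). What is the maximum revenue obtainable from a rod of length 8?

20

   n    0    1    2    3    4    5    6    7    8
r[n]    0    2    4    8   10   12   16   18   20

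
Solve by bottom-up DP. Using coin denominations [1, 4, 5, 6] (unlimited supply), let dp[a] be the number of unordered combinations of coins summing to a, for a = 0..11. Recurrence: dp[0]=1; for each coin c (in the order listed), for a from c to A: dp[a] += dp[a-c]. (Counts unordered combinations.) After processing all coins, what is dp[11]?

9

after  coin     0     1     2     3     4     5     6     7     8     9    10    11
          1     1     1     1     1     1     1     1     1     1     1     1     1
          4     1     1     1     1     2     2     2     2     3     3     3     3
          5     1     1     1     1     2     3     3     3     4     5     6     6
          6     1     1     1     1     2     3     4     4     5     6     8     9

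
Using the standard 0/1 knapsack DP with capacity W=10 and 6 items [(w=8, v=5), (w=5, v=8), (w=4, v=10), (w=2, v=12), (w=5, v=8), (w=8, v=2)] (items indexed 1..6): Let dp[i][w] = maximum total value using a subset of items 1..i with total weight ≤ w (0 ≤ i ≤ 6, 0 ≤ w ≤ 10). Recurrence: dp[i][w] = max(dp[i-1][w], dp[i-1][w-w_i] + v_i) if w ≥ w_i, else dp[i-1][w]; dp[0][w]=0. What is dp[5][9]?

i\w   0   1   2   3   4   5   6   7   8   9  10
  0   0   0   0   0   0   0   0   0   0   0   0
  1   0   0   0   0   0   0   0   0   5   5   5
  2   0   0   0   0   0   8   8   8   8   8   8
  3   0   0   0   0  10  10  10  10  10  18  18
  4   0   0  12  12  12  12  22  22  22  22  22
  5   0   0  12  12  12  12  22  22  22  22  22
  6   0   0  12  12  12  12  22  22  22  22  22

22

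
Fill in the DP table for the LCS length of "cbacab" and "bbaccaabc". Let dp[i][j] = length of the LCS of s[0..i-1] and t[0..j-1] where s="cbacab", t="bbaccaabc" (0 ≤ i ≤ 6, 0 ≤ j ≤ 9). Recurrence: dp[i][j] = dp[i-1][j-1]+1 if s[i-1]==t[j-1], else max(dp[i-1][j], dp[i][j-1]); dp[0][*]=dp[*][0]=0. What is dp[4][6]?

3

   ''  b  b  a  c  c  a  a  b  c
''  0  0  0  0  0  0  0  0  0  0
 c  0  0  0  0  1  1  1  1  1  1
 b  0  1  1  1  1  1  1  1  2  2
 a  0  1  1  2  2  2  2  2  2  2
 c  0  1  1  2  3  3  3  3  3  3
 a  0  1  1  2  3  3  4  4  4  4
 b  0  1  2  2  3  3  4  4  5  5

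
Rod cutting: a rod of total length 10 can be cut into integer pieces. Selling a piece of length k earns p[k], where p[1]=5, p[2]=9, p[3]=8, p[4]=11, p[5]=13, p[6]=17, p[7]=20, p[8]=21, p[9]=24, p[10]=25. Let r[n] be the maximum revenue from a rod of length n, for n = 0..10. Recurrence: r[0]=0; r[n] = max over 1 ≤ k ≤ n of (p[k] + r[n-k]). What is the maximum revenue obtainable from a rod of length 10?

50

   n    0    1    2    3    4    5    6    7    8    9   10
r[n]    0    5   10   15   20   25   30   35   40   45   50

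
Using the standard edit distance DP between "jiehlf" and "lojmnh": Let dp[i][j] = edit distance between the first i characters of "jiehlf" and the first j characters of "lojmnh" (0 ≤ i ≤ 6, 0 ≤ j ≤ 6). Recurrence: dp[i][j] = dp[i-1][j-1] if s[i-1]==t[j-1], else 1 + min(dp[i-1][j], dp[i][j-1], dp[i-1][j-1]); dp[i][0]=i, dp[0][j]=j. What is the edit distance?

   ''  l  o  j  m  n  h
''  0  1  2  3  4  5  6
 j  1  1  2  2  3  4  5
 i  2  2  2  3  3  4  5
 e  3  3  3  3  4  4  5
 h  4  4  4  4  4  5  4
 l  5  4  5  5  5  5  5
 f  6  5  5  6  6  6  6

6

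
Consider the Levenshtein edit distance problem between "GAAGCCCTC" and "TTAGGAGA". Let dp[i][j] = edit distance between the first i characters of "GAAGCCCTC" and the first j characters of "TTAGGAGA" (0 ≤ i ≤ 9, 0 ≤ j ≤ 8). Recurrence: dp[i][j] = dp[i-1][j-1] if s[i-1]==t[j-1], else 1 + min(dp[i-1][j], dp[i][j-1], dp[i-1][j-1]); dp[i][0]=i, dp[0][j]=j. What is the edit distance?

7

   ''  T  T  A  G  G  A  G  A
''  0  1  2  3  4  5  6  7  8
 G  1  1  2  3  3  4  5  6  7
 A  2  2  2  2  3  4  4  5  6
 A  3  3  3  2  3  4  4  5  5
 G  4  4  4  3  2  3  4  4  5
 C  5  5  5  4  3  3  4  5  5
 C  6  6  6  5  4  4  4  5  6
 C  7  7  7  6  5  5  5  5  6
 T  8  7  7  7  6  6  6  6  6
 C  9  8  8  8  7  7  7  7  7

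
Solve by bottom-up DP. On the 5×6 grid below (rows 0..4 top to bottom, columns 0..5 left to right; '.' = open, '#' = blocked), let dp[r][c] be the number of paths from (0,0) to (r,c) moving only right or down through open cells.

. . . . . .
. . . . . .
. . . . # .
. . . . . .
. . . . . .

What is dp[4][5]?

r\c   0   1   2   3   4   5
  0   1   1   1   1   1   1
  1   1   2   3   4   5   6
  2   1   3   6  10   0   6
  3   1   4  10  20  20  26
  4   1   5  15  35  55  81

81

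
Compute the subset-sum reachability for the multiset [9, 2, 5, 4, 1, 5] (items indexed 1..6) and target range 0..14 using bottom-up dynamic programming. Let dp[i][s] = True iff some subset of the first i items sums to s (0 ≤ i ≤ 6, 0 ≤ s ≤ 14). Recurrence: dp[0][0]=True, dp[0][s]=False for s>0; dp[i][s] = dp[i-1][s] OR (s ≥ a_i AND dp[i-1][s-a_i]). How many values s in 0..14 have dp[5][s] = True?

i\s   0   1   2   3   4   5   6   7   8   9  10  11  12  13  14
  0   T   F   F   F   F   F   F   F   F   F   F   F   F   F   F
  1   T   F   F   F   F   F   F   F   F   T   F   F   F   F   F
  2   T   F   T   F   F   F   F   F   F   T   F   T   F   F   F
  3   T   F   T   F   F   T   F   T   F   T   F   T   F   F   T
  4   T   F   T   F   T   T   T   T   F   T   F   T   F   T   T
  5   T   T   T   T   T   T   T   T   T   T   T   T   T   T   T
  6   T   T   T   T   T   T   T   T   T   T   T   T   T   T   T

15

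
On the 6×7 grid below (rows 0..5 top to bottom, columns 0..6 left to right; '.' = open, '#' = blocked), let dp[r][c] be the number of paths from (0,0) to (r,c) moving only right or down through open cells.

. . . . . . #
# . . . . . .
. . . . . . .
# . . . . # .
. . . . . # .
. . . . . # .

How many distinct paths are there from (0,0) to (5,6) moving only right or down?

20

r\c   0   1   2   3   4   5   6
  0   1   1   1   1   1   1   0
  1   0   1   2   3   4   5   5
  2   0   1   3   6  10  15  20
  3   0   1   4  10  20   0  20
  4   0   1   5  15  35   0  20
  5   0   1   6  21  56   0  20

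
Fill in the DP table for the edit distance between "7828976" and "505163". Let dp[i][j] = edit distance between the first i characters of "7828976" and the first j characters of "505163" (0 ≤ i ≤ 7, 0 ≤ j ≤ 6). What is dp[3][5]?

5

   ''  5  0  5  1  6  3
''  0  1  2  3  4  5  6
 7  1  1  2  3  4  5  6
 8  2  2  2  3  4  5  6
 2  3  3  3  3  4  5  6
 8  4  4  4  4  4  5  6
 9  5  5  5  5  5  5  6
 7  6  6  6  6  6  6  6
 6  7  7  7  7  7  6  7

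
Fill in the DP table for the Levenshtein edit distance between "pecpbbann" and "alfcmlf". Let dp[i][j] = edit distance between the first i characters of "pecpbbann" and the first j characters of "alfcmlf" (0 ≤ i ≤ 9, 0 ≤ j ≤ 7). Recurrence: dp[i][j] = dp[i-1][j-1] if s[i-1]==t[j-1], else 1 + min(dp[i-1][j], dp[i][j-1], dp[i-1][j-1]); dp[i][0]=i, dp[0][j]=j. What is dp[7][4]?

7

   ''  a  l  f  c  m  l  f
''  0  1  2  3  4  5  6  7
 p  1  1  2  3  4  5  6  7
 e  2  2  2  3  4  5  6  7
 c  3  3  3  3  3  4  5  6
 p  4  4  4  4  4  4  5  6
 b  5  5  5  5  5  5  5  6
 b  6  6  6  6  6  6  6  6
 a  7  6  7  7  7  7  7  7
 n  8  7  7  8  8  8  8  8
 n  9  8  8  8  9  9  9  9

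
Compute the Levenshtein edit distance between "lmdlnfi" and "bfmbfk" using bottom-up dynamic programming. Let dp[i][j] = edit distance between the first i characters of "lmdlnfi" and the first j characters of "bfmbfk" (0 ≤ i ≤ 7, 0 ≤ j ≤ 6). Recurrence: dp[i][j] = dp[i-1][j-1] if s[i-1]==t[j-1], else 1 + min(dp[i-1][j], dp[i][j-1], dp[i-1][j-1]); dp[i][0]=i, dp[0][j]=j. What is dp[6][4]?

6

   ''  b  f  m  b  f  k
''  0  1  2  3  4  5  6
 l  1  1  2  3  4  5  6
 m  2  2  2  2  3  4  5
 d  3  3  3  3  3  4  5
 l  4  4  4  4  4  4  5
 n  5  5  5  5  5  5  5
 f  6  6  5  6  6  5  6
 i  7  7  6  6  7  6  6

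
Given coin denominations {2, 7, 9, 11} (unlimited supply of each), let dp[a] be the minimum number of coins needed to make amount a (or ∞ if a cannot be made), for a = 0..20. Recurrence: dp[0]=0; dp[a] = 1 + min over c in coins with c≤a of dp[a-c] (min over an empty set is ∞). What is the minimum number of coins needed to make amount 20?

 a  0  1  2  3  4  5  6  7  8  9 10 11 12 13 14 15 16 17 18 19 20
dp  0  -  1  -  2  -  3  1  4  1  5  1  6  2  2  3  2  4  2  5  2
(- denotes ∞ / unreachable)

2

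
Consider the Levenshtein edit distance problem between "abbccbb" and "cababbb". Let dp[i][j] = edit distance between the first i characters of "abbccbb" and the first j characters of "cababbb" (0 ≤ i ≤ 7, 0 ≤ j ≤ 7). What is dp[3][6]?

3

   ''  c  a  b  a  b  b  b
''  0  1  2  3  4  5  6  7
 a  1  1  1  2  3  4  5  6
 b  2  2  2  1  2  3  4  5
 b  3  3  3  2  2  2  3  4
 c  4  3  4  3  3  3  3  4
 c  5  4  4  4  4  4  4  4
 b  6  5  5  4  5  4  4  4
 b  7  6  6  5  5  5  4  4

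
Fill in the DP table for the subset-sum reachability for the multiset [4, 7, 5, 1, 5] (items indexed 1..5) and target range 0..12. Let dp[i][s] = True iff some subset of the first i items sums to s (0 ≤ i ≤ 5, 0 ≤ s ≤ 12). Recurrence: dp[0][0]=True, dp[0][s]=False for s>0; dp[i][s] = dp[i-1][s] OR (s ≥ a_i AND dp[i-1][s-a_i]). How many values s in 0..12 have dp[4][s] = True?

i\s   0   1   2   3   4   5   6   7   8   9  10  11  12
  0   T   F   F   F   F   F   F   F   F   F   F   F   F
  1   T   F   F   F   T   F   F   F   F   F   F   F   F
  2   T   F   F   F   T   F   F   T   F   F   F   T   F
  3   T   F   F   F   T   T   F   T   F   T   F   T   T
  4   T   T   F   F   T   T   T   T   T   T   T   T   T
  5   T   T   F   F   T   T   T   T   T   T   T   T   T

11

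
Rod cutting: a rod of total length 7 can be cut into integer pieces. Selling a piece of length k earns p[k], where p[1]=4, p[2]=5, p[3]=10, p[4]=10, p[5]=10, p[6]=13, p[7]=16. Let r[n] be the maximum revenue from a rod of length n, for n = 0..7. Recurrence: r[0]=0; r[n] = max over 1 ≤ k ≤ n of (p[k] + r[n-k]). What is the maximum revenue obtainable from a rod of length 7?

   n    0    1    2    3    4    5    6    7
r[n]    0    4    8   12   16   20   24   28

28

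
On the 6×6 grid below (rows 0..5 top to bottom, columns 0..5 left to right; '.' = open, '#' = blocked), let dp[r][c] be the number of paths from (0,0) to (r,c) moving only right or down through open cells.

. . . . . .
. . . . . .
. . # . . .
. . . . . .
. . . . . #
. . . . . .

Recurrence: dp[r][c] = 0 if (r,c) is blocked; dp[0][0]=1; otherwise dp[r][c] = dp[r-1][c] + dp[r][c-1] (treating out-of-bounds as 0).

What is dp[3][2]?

r\c   0   1   2   3   4   5
  0   1   1   1   1   1   1
  1   1   2   3   4   5   6
  2   1   3   0   4   9  15
  3   1   4   4   8  17  32
  4   1   5   9  17  34   0
  5   1   6  15  32  66  66

4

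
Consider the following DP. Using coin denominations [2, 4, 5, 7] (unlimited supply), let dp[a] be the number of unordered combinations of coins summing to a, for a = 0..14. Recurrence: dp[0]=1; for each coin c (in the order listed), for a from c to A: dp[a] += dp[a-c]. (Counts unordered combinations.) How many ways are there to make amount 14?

8

after  coin     0     1     2     3     4     5     6     7     8     9    10    11    12    13    14
          2     1     0     1     0     1     0     1     0     1     0     1     0     1     0     1
          4     1     0     1     0     2     0     2     0     3     0     3     0     4     0     4
          5     1     0     1     0     2     1     2     1     3     2     4     2     5     3     6
          7     1     0     1     0     2     1     2     2     3     3     4     4     6     5     8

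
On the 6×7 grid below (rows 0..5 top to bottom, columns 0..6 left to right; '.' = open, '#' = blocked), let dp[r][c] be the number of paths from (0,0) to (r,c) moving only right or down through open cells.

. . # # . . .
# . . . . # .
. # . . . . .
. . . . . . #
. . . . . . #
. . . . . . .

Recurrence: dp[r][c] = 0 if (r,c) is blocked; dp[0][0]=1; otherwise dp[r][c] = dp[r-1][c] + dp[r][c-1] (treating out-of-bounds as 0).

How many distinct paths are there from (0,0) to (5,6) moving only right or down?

34

r\c   0   1   2   3   4   5   6
  0   1   1   0   0   0   0   0
  1   0   1   1   1   1   0   0
  2   0   0   1   2   3   3   3
  3   0   0   1   3   6   9   0
  4   0   0   1   4  10  19   0
  5   0   0   1   5  15  34  34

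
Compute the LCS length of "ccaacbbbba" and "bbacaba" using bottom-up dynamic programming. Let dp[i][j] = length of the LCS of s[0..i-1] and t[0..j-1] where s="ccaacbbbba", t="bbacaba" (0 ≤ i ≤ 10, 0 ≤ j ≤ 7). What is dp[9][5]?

2

   ''  b  b  a  c  a  b  a
''  0  0  0  0  0  0  0  0
 c  0  0  0  0  1  1  1  1
 c  0  0  0  0  1  1  1  1
 a  0  0  0  1  1  2  2  2
 a  0  0  0  1  1  2  2  3
 c  0  0  0  1  2  2  2  3
 b  0  1  1  1  2  2  3  3
 b  0  1  2  2  2  2  3  3
 b  0  1  2  2  2  2  3  3
 b  0  1  2  2  2  2  3  3
 a  0  1  2  3  3  3  3  4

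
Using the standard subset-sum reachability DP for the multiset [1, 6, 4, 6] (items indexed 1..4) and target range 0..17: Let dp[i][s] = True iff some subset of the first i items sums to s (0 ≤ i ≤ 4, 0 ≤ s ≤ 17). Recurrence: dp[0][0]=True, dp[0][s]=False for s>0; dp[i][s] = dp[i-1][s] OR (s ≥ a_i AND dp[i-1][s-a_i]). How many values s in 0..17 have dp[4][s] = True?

12

i\s   0   1   2   3   4   5   6   7   8   9  10  11  12  13  14  15  16  17
  0   T   F   F   F   F   F   F   F   F   F   F   F   F   F   F   F   F   F
  1   T   T   F   F   F   F   F   F   F   F   F   F   F   F   F   F   F   F
  2   T   T   F   F   F   F   T   T   F   F   F   F   F   F   F   F   F   F
  3   T   T   F   F   T   T   T   T   F   F   T   T   F   F   F   F   F   F
  4   T   T   F   F   T   T   T   T   F   F   T   T   T   T   F   F   T   T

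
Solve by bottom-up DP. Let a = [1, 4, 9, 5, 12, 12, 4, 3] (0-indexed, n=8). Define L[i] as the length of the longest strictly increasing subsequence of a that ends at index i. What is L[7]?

   i    0    1    2    3    4    5    6    7
a[i]    1    4    9    5   12   12    4    3
L[i]    1    2    3    3    4    4    2    2

2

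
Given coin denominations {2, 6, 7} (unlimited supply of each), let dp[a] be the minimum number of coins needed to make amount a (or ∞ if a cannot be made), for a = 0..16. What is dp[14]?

2

 a  0  1  2  3  4  5  6  7  8  9 10 11 12 13 14 15 16
dp  0  -  1  -  2  -  1  1  2  2  3  3  2  2  2  3  3
(- denotes ∞ / unreachable)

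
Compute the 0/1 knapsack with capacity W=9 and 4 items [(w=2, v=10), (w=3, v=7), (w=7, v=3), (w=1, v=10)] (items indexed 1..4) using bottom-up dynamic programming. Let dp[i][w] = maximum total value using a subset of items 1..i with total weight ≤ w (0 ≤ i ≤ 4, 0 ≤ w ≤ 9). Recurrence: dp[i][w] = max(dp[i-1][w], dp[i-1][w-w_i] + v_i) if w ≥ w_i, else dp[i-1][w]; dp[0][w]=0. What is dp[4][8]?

i\w   0   1   2   3   4   5   6   7   8   9
  0   0   0   0   0   0   0   0   0   0   0
  1   0   0  10  10  10  10  10  10  10  10
  2   0   0  10  10  10  17  17  17  17  17
  3   0   0  10  10  10  17  17  17  17  17
  4   0  10  10  20  20  20  27  27  27  27

27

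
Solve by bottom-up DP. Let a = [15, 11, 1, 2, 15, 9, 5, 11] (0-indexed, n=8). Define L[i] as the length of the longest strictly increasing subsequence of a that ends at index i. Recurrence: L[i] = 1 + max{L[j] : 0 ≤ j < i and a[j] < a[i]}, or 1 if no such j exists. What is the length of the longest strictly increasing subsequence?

4

   i    0    1    2    3    4    5    6    7
a[i]   15   11    1    2   15    9    5   11
L[i]    1    1    1    2    3    3    3    4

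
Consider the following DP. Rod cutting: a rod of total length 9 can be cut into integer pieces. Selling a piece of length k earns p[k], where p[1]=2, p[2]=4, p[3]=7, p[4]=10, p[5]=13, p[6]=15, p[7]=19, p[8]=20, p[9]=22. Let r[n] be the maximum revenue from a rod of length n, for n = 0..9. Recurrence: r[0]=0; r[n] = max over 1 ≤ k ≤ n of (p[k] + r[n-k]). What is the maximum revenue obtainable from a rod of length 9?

23

   n    0    1    2    3    4    5    6    7    8    9
r[n]    0    2    4    7   10   13   15   19   21   23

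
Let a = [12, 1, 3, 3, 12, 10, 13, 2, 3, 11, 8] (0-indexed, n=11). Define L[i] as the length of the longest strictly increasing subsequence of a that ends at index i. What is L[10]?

4

   i    0    1    2    3    4    5    6    7    8    9   10
a[i]   12    1    3    3   12   10   13    2    3   11    8
L[i]    1    1    2    2    3    3    4    2    3    4    4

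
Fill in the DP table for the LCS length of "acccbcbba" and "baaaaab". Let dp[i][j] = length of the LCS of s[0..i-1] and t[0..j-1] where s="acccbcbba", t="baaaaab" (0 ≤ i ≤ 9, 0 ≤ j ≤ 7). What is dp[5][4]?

   ''  b  a  a  a  a  a  b
''  0  0  0  0  0  0  0  0
 a  0  0  1  1  1  1  1  1
 c  0  0  1  1  1  1  1  1
 c  0  0  1  1  1  1  1  1
 c  0  0  1  1  1  1  1  1
 b  0  1  1  1  1  1  1  2
 c  0  1  1  1  1  1  1  2
 b  0  1  1  1  1  1  1  2
 b  0  1  1  1  1  1  1  2
 a  0  1  2  2  2  2  2  2

1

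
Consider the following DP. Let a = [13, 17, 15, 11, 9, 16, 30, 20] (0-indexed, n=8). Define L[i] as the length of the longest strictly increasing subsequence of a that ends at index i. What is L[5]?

3

   i    0    1    2    3    4    5    6    7
a[i]   13   17   15   11    9   16   30   20
L[i]    1    2    2    1    1    3    4    4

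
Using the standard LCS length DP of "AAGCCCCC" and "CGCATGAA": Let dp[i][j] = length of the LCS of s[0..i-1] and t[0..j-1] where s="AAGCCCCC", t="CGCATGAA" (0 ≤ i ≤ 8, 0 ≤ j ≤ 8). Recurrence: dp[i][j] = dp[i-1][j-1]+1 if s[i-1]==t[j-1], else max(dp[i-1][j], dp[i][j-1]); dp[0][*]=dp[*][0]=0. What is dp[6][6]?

2

   ''  C  G  C  A  T  G  A  A
''  0  0  0  0  0  0  0  0  0
 A  0  0  0  0  1  1  1  1  1
 A  0  0  0  0  1  1  1  2  2
 G  0  0  1  1  1  1  2  2  2
 C  0  1  1  2  2  2  2  2  2
 C  0  1  1  2  2  2  2  2  2
 C  0  1  1  2  2  2  2  2  2
 C  0  1  1  2  2  2  2  2  2
 C  0  1  1  2  2  2  2  2  2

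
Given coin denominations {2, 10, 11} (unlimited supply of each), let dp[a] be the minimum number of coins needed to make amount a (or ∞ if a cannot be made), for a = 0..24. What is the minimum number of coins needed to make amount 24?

 a  0  1  2  3  4  5  6  7  8  9 10 11 12 13 14 15 16 17 18 19 20 21 22 23 24
dp  0  -  1  -  2  -  3  -  4  -  1  1  2  2  3  3  4  4  5  5  2  2  2  3  3
(- denotes ∞ / unreachable)

3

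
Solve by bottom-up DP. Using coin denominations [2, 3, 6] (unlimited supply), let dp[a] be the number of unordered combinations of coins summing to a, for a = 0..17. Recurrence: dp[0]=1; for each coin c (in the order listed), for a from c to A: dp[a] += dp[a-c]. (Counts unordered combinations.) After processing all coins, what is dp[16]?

6

after  coin     0     1     2     3     4     5     6     7     8     9    10    11    12    13    14    15    16    17
          2     1     0     1     0     1     0     1     0     1     0     1     0     1     0     1     0     1     0
          3     1     0     1     1     1     1     2     1     2     2     2     2     3     2     3     3     3     3
          6     1     0     1     1     1     1     3     1     3     3     3     3     6     3     6     6     6     6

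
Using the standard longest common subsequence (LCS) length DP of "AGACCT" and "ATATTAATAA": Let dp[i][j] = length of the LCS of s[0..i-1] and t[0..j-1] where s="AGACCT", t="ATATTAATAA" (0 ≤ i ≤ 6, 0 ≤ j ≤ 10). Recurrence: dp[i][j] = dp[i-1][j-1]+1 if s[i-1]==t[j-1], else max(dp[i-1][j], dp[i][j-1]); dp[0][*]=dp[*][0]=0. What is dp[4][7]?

   ''  A  T  A  T  T  A  A  T  A  A
''  0  0  0  0  0  0  0  0  0  0  0
 A  0  1  1  1  1  1  1  1  1  1  1
 G  0  1  1  1  1  1  1  1  1  1  1
 A  0  1  1  2  2  2  2  2  2  2  2
 C  0  1  1  2  2  2  2  2  2  2  2
 C  0  1  1  2  2  2  2  2  2  2  2
 T  0  1  2  2  3  3  3  3  3  3  3

2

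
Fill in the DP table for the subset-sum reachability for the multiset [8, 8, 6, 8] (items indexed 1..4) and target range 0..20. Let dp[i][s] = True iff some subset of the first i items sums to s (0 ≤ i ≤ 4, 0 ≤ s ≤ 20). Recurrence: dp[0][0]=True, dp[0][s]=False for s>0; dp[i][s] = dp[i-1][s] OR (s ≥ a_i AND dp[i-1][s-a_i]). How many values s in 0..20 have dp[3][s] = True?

5

i\s   0   1   2   3   4   5   6   7   8   9  10  11  12  13  14  15  16  17  18  19  20
  0   T   F   F   F   F   F   F   F   F   F   F   F   F   F   F   F   F   F   F   F   F
  1   T   F   F   F   F   F   F   F   T   F   F   F   F   F   F   F   F   F   F   F   F
  2   T   F   F   F   F   F   F   F   T   F   F   F   F   F   F   F   T   F   F   F   F
  3   T   F   F   F   F   F   T   F   T   F   F   F   F   F   T   F   T   F   F   F   F
  4   T   F   F   F   F   F   T   F   T   F   F   F   F   F   T   F   T   F   F   F   F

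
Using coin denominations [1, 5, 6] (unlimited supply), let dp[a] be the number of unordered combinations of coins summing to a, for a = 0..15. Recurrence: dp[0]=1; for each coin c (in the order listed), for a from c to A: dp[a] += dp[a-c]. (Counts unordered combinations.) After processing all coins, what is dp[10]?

4

after  coin     0     1     2     3     4     5     6     7     8     9    10    11    12    13    14    15
          1     1     1     1     1     1     1     1     1     1     1     1     1     1     1     1     1
          5     1     1     1     1     1     2     2     2     2     2     3     3     3     3     3     4
          6     1     1     1     1     1     2     3     3     3     3     4     5     6     6     6     7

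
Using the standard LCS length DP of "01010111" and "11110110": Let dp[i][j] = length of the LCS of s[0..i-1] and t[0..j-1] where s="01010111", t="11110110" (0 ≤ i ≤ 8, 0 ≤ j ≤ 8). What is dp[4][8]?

3

   ''  1  1  1  1  0  1  1  0
''  0  0  0  0  0  0  0  0  0
 0  0  0  0  0  0  1  1  1  1
 1  0  1  1  1  1  1  2  2  2
 0  0  1  1  1  1  2  2  2  3
 1  0  1  2  2  2  2  3  3  3
 0  0  1  2  2  2  3  3  3  4
 1  0  1  2  3  3  3  4  4  4
 1  0  1  2  3  4  4  4  5  5
 1  0  1  2  3  4  4  5  5  5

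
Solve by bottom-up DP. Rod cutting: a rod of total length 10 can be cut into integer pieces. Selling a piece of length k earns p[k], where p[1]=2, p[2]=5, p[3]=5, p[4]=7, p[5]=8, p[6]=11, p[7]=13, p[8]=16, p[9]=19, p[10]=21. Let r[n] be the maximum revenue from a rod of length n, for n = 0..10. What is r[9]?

   n    0    1    2    3    4    5    6    7    8    9   10
r[n]    0    2    5    7   10   12   15   17   20   22   25

22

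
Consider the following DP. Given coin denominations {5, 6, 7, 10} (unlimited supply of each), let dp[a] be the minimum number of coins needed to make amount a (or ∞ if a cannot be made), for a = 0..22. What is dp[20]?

2

 a  0  1  2  3  4  5  6  7  8  9 10 11 12 13 14 15 16 17 18 19 20 21 22
dp  0  -  -  -  -  1  1  1  -  -  1  2  2  2  2  2  2  2  3  3  2  3  3
(- denotes ∞ / unreachable)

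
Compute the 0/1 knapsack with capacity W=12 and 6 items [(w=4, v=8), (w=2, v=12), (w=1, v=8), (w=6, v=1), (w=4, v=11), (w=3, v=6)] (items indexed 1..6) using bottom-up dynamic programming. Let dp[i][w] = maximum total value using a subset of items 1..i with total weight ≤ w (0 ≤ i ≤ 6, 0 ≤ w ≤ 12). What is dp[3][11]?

28

i\w   0   1   2   3   4   5   6   7   8   9  10  11  12
  0   0   0   0   0   0   0   0   0   0   0   0   0   0
  1   0   0   0   0   8   8   8   8   8   8   8   8   8
  2   0   0  12  12  12  12  20  20  20  20  20  20  20
  3   0   8  12  20  20  20  20  28  28  28  28  28  28
  4   0   8  12  20  20  20  20  28  28  28  28  28  28
  5   0   8  12  20  20  20  23  31  31  31  31  39  39
  6   0   8  12  20  20  20  26  31  31  31  37  39  39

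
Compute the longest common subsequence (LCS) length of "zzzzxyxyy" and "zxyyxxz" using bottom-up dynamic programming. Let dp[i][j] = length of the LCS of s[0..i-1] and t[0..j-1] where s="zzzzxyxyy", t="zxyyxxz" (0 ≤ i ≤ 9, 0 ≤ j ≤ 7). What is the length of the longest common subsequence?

4

   ''  z  x  y  y  x  x  z
''  0  0  0  0  0  0  0  0
 z  0  1  1  1  1  1  1  1
 z  0  1  1  1  1  1  1  2
 z  0  1  1  1  1  1  1  2
 z  0  1  1  1  1  1  1  2
 x  0  1  2  2  2  2  2  2
 y  0  1  2  3  3  3  3  3
 x  0  1  2  3  3  4  4  4
 y  0  1  2  3  4  4  4  4
 y  0  1  2  3  4  4  4  4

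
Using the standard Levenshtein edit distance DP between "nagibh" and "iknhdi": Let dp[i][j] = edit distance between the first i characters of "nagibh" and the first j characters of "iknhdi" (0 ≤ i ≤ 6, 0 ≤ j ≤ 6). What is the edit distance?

6

   ''  i  k  n  h  d  i
''  0  1  2  3  4  5  6
 n  1  1  2  2  3  4  5
 a  2  2  2  3  3  4  5
 g  3  3  3  3  4  4  5
 i  4  3  4  4  4  5  4
 b  5  4  4  5  5  5  5
 h  6  5  5  5  5  6  6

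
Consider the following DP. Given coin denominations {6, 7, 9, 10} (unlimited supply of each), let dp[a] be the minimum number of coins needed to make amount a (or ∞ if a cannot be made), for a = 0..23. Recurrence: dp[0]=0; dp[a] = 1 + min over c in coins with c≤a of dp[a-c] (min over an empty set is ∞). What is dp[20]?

 a  0  1  2  3  4  5  6  7  8  9 10 11 12 13 14 15 16 17 18 19 20 21 22 23
dp  0  -  -  -  -  -  1  1  -  1  1  -  2  2  2  2  2  2  2  2  2  3  3  3
(- denotes ∞ / unreachable)

2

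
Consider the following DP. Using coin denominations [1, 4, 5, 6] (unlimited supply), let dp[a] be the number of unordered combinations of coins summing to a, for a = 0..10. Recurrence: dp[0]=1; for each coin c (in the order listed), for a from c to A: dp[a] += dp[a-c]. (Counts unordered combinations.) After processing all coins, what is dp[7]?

4

after  coin     0     1     2     3     4     5     6     7     8     9    10
          1     1     1     1     1     1     1     1     1     1     1     1
          4     1     1     1     1     2     2     2     2     3     3     3
          5     1     1     1     1     2     3     3     3     4     5     6
          6     1     1     1     1     2     3     4     4     5     6     8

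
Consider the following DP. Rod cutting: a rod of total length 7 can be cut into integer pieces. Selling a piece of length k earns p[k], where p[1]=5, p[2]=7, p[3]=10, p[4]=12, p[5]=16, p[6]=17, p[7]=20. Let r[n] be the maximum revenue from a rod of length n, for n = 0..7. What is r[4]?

   n    0    1    2    3    4    5    6    7
r[n]    0    5   10   15   20   25   30   35

20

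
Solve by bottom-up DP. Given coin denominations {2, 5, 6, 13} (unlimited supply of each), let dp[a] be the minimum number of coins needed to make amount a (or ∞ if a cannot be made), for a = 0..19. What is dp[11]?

2

 a  0  1  2  3  4  5  6  7  8  9 10 11 12 13 14 15 16 17 18 19
dp  0  -  1  -  2  1  1  2  2  3  2  2  2  1  3  2  3  3  2  2
(- denotes ∞ / unreachable)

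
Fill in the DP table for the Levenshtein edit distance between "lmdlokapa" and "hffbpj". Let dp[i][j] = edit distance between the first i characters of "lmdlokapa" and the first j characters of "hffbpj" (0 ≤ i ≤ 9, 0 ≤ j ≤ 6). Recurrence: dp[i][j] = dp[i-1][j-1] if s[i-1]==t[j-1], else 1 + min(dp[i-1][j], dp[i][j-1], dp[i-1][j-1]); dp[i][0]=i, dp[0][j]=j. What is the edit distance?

8

   ''  h  f  f  b  p  j
''  0  1  2  3  4  5  6
 l  1  1  2  3  4  5  6
 m  2  2  2  3  4  5  6
 d  3  3  3  3  4  5  6
 l  4  4  4  4  4  5  6
 o  5  5  5  5  5  5  6
 k  6  6  6  6  6  6  6
 a  7  7  7  7  7  7  7
 p  8  8  8  8  8  7  8
 a  9  9  9  9  9  8  8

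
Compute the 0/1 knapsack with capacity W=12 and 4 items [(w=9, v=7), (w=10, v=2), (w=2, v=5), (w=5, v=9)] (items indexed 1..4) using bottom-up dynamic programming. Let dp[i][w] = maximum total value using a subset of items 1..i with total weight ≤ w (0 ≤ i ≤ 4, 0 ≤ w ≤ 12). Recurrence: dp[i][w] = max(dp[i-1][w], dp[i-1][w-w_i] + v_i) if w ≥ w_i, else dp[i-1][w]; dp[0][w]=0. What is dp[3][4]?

5

i\w   0   1   2   3   4   5   6   7   8   9  10  11  12
  0   0   0   0   0   0   0   0   0   0   0   0   0   0
  1   0   0   0   0   0   0   0   0   0   7   7   7   7
  2   0   0   0   0   0   0   0   0   0   7   7   7   7
  3   0   0   5   5   5   5   5   5   5   7   7  12  12
  4   0   0   5   5   5   9   9  14  14  14  14  14  14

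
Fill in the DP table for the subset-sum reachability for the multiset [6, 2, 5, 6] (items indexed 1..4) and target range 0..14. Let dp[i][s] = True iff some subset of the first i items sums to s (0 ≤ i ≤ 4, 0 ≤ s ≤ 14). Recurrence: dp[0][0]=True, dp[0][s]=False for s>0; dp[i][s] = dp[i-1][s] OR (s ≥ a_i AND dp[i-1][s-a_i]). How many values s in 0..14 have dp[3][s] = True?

i\s   0   1   2   3   4   5   6   7   8   9  10  11  12  13  14
  0   T   F   F   F   F   F   F   F   F   F   F   F   F   F   F
  1   T   F   F   F   F   F   T   F   F   F   F   F   F   F   F
  2   T   F   T   F   F   F   T   F   T   F   F   F   F   F   F
  3   T   F   T   F   F   T   T   T   T   F   F   T   F   T   F
  4   T   F   T   F   F   T   T   T   T   F   F   T   T   T   T

8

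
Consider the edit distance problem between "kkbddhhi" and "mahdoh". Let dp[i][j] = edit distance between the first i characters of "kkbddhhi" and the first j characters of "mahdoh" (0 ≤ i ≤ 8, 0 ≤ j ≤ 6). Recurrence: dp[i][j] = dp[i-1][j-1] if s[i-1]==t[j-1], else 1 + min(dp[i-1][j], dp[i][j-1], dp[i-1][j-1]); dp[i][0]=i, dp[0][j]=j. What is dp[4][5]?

4

   ''  m  a  h  d  o  h
''  0  1  2  3  4  5  6
 k  1  1  2  3  4  5  6
 k  2  2  2  3  4  5  6
 b  3  3  3  3  4  5  6
 d  4  4  4  4  3  4  5
 d  5  5  5  5  4  4  5
 h  6  6  6  5  5  5  4
 h  7  7  7  6  6  6  5
 i  8  8  8  7  7  7  6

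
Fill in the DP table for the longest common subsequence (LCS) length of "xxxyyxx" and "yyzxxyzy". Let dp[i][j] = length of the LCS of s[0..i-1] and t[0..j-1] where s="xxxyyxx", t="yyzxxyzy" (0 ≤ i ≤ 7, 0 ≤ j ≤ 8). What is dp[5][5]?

   ''  y  y  z  x  x  y  z  y
''  0  0  0  0  0  0  0  0  0
 x  0  0  0  0  1  1  1  1  1
 x  0  0  0  0  1  2  2  2  2
 x  0  0  0  0  1  2  2  2  2
 y  0  1  1  1  1  2  3  3  3
 y  0  1  2  2  2  2  3  3  4
 x  0  1  2  2  3  3  3  3  4
 x  0  1  2  2  3  4  4  4  4

2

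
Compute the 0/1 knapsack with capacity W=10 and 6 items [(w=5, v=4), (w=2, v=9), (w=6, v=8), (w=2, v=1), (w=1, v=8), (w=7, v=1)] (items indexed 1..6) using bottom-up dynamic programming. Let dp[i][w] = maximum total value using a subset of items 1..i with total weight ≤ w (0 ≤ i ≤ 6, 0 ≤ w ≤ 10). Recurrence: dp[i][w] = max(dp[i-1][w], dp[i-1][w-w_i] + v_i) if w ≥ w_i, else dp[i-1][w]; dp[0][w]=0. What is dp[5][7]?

18

i\w   0   1   2   3   4   5   6   7   8   9  10
  0   0   0   0   0   0   0   0   0   0   0   0
  1   0   0   0   0   0   4   4   4   4   4   4
  2   0   0   9   9   9   9   9  13  13  13  13
  3   0   0   9   9   9   9   9  13  17  17  17
  4   0   0   9   9  10  10  10  13  17  17  18
  5   0   8   9  17  17  18  18  18  21  25  25
  6   0   8   9  17  17  18  18  18  21  25  25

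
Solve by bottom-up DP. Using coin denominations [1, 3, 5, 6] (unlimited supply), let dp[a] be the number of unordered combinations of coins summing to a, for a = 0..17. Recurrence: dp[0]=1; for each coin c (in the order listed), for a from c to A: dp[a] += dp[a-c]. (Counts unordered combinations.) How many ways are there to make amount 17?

after  coin     0     1     2     3     4     5     6     7     8     9    10    11    12    13    14    15    16    17
          1     1     1     1     1     1     1     1     1     1     1     1     1     1     1     1     1     1     1
          3     1     1     1     2     2     2     3     3     3     4     4     4     5     5     5     6     6     6
          5     1     1     1     2     2     3     4     4     5     6     7     8     9    10    11    13    14    15
          6     1     1     1     2     2     3     5     5     6     8     9    11    14    15    17    21    23    26

26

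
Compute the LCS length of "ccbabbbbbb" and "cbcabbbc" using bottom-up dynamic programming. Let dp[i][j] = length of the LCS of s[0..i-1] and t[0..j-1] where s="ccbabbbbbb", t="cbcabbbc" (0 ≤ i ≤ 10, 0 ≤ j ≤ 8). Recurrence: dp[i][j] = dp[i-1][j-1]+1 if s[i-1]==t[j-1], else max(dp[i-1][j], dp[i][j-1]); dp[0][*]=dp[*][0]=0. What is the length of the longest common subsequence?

   ''  c  b  c  a  b  b  b  c
''  0  0  0  0  0  0  0  0  0
 c  0  1  1  1  1  1  1  1  1
 c  0  1  1  2  2  2  2  2  2
 b  0  1  2  2  2  3  3  3  3
 a  0  1  2  2  3  3  3  3  3
 b  0  1  2  2  3  4  4  4  4
 b  0  1  2  2  3  4  5  5  5
 b  0  1  2  2  3  4  5  6  6
 b  0  1  2  2  3  4  5  6  6
 b  0  1  2  2  3  4  5  6  6
 b  0  1  2  2  3  4  5  6  6

6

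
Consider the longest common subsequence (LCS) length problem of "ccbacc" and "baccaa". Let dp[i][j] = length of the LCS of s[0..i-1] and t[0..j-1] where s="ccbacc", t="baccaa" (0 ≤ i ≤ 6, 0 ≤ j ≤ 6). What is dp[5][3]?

3

   ''  b  a  c  c  a  a
''  0  0  0  0  0  0  0
 c  0  0  0  1  1  1  1
 c  0  0  0  1  2  2  2
 b  0  1  1  1  2  2  2
 a  0  1  2  2  2  3  3
 c  0  1  2  3  3  3  3
 c  0  1  2  3  4  4  4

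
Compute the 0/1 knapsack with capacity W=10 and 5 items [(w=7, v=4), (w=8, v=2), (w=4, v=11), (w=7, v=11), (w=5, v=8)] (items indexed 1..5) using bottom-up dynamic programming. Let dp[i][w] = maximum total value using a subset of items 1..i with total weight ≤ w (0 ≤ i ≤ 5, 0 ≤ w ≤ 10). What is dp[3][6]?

11

i\w   0   1   2   3   4   5   6   7   8   9  10
  0   0   0   0   0   0   0   0   0   0   0   0
  1   0   0   0   0   0   0   0   4   4   4   4
  2   0   0   0   0   0   0   0   4   4   4   4
  3   0   0   0   0  11  11  11  11  11  11  11
  4   0   0   0   0  11  11  11  11  11  11  11
  5   0   0   0   0  11  11  11  11  11  19  19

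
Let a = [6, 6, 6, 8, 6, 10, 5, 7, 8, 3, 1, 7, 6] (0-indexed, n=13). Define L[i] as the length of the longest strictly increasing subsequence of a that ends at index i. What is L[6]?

   i    0    1    2    3    4    5    6    7    8    9   10   11   12
a[i]    6    6    6    8    6   10    5    7    8    3    1    7    6
L[i]    1    1    1    2    1    3    1    2    3    1    1    2    2

1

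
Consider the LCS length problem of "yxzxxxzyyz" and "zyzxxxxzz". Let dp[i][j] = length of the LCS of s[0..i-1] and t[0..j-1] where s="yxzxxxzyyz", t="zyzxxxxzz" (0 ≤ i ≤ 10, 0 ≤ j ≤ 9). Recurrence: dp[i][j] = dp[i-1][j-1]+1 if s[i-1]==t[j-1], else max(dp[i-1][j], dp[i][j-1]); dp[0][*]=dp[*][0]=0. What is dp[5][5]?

4

   ''  z  y  z  x  x  x  x  z  z
''  0  0  0  0  0  0  0  0  0  0
 y  0  0  1  1  1  1  1  1  1  1
 x  0  0  1  1  2  2  2  2  2  2
 z  0  1  1  2  2  2  2  2  3  3
 x  0  1  1  2  3  3  3  3  3  3
 x  0  1  1  2  3  4  4  4  4  4
 x  0  1  1  2  3  4  5  5  5  5
 z  0  1  1  2  3  4  5  5  6  6
 y  0  1  2  2  3  4  5  5  6  6
 y  0  1  2  2  3  4  5  5  6  6
 z  0  1  2  3  3  4  5  5  6  7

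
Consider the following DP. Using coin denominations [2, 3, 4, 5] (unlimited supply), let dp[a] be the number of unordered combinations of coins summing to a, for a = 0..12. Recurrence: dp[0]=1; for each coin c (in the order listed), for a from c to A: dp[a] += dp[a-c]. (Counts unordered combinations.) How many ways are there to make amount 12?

10

after  coin     0     1     2     3     4     5     6     7     8     9    10    11    12
          2     1     0     1     0     1     0     1     0     1     0     1     0     1
          3     1     0     1     1     1     1     2     1     2     2     2     2     3
          4     1     0     1     1     2     1     3     2     4     3     5     4     7
          5     1     0     1     1     2     2     3     3     5     5     7     7    10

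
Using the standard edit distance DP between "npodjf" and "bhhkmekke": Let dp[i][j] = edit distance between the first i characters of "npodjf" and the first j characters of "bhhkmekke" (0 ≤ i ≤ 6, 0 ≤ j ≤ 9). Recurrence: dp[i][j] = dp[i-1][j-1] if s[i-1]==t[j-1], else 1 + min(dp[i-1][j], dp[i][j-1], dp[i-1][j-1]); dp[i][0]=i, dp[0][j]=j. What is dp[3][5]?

5

   ''  b  h  h  k  m  e  k  k  e
''  0  1  2  3  4  5  6  7  8  9
 n  1  1  2  3  4  5  6  7  8  9
 p  2  2  2  3  4  5  6  7  8  9
 o  3  3  3  3  4  5  6  7  8  9
 d  4  4  4  4  4  5  6  7  8  9
 j  5  5  5  5  5  5  6  7  8  9
 f  6  6  6  6  6  6  6  7  8  9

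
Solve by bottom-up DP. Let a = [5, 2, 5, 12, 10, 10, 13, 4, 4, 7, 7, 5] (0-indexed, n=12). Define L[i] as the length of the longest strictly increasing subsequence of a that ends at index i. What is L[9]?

3

   i    0    1    2    3    4    5    6    7    8    9   10   11
a[i]    5    2    5   12   10   10   13    4    4    7    7    5
L[i]    1    1    2    3    3    3    4    2    2    3    3    3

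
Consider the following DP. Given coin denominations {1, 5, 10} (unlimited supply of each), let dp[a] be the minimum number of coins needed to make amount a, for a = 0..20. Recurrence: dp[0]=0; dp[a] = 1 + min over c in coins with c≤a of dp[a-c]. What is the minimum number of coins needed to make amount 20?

 a  0  1  2  3  4  5  6  7  8  9 10 11 12 13 14 15 16 17 18 19 20
dp  0  1  2  3  4  1  2  3  4  5  1  2  3  4  5  2  3  4  5  6  2

2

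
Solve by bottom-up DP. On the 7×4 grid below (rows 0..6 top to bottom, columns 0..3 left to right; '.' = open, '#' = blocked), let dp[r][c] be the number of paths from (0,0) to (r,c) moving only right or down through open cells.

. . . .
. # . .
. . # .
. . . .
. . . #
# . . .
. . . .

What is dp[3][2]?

2

r\c   0   1   2   3
  0   1   1   1   1
  1   1   0   1   2
  2   1   1   0   2
  3   1   2   2   4
  4   1   3   5   0
  5   0   3   8   8
  6   0   3  11  19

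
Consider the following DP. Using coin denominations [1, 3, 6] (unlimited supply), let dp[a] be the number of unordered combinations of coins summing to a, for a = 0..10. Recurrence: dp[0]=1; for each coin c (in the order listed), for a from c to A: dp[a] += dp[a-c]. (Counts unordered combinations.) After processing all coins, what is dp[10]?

6

after  coin     0     1     2     3     4     5     6     7     8     9    10
          1     1     1     1     1     1     1     1     1     1     1     1
          3     1     1     1     2     2     2     3     3     3     4     4
          6     1     1     1     2     2     2     4     4     4     6     6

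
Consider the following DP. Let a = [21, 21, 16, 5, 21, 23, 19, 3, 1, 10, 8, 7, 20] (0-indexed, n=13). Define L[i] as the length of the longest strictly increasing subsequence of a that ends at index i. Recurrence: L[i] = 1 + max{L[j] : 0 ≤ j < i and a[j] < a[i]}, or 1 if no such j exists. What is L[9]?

   i    0    1    2    3    4    5    6    7    8    9   10   11   12
a[i]   21   21   16    5   21   23   19    3    1   10    8    7   20
L[i]    1    1    1    1    2    3    2    1    1    2    2    2    3

2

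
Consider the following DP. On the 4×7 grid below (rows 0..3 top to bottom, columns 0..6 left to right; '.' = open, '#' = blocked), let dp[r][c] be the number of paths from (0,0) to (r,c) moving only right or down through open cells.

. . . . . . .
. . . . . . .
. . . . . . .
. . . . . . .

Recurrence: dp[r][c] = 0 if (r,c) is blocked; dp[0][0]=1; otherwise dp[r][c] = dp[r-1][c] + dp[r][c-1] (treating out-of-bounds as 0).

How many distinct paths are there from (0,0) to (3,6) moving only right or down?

r\c   0   1   2   3   4   5   6
  0   1   1   1   1   1   1   1
  1   1   2   3   4   5   6   7
  2   1   3   6  10  15  21  28
  3   1   4  10  20  35  56  84

84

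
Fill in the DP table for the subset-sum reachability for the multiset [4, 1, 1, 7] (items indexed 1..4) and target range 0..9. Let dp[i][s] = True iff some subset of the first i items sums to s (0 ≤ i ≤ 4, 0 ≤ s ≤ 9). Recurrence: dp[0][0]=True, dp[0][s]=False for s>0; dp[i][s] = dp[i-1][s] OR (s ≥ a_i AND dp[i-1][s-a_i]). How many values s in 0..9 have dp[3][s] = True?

i\s   0   1   2   3   4   5   6   7   8   9
  0   T   F   F   F   F   F   F   F   F   F
  1   T   F   F   F   T   F   F   F   F   F
  2   T   T   F   F   T   T   F   F   F   F
  3   T   T   T   F   T   T   T   F   F   F
  4   T   T   T   F   T   T   T   T   T   T

6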